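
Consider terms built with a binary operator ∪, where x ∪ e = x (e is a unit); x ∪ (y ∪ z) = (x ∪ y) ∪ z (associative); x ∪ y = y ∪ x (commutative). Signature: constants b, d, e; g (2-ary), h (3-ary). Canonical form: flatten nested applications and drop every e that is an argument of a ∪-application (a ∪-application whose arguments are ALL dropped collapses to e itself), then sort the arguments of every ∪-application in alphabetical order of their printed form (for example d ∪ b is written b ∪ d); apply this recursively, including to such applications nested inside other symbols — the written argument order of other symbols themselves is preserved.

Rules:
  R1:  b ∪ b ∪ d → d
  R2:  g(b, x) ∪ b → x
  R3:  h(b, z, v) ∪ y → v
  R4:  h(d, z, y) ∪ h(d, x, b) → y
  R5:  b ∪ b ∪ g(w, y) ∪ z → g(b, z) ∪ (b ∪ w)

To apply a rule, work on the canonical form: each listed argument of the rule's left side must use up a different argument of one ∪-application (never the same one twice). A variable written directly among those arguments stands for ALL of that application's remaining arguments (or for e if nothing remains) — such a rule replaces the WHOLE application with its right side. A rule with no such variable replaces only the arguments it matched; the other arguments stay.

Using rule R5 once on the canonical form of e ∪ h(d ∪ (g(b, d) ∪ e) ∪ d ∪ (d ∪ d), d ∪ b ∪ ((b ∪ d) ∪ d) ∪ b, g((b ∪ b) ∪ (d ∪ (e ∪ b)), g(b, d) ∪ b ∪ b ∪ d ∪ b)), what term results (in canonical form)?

Canonical form:  h(d ∪ d ∪ d ∪ d ∪ g(b, d), b ∪ b ∪ b ∪ d ∪ d ∪ d, g(b ∪ b ∪ b ∪ d, b ∪ b ∪ b ∪ d ∪ g(b, d)))
Match R5:  consume b, b, g(b, d);  w := b, y := d, z := b ∪ d
Every leftover argument binds to the variable; the entire application is replaced.
Giving:  h(d ∪ d ∪ d ∪ d ∪ g(b, d), b ∪ b ∪ b ∪ d ∪ d ∪ d, g(b ∪ b ∪ b ∪ d, b ∪ b ∪ g(b, b ∪ d)))

Answer: h(d ∪ d ∪ d ∪ d ∪ g(b, d), b ∪ b ∪ b ∪ d ∪ d ∪ d, g(b ∪ b ∪ b ∪ d, b ∪ b ∪ g(b, b ∪ d)))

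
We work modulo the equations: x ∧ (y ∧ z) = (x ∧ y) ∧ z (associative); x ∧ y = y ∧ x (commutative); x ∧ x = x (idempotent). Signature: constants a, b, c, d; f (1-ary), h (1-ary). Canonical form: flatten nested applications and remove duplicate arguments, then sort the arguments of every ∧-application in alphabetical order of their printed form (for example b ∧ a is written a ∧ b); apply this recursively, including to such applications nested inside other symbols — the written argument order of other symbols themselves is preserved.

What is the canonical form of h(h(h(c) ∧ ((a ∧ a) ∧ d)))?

Answer: h(h(a ∧ d ∧ h(c)))

Derivation:
Focus inside:  h(c) ∧ ((a ∧ a) ∧ d)
Flatten:  h(c) ∧ a ∧ a ∧ d
Deduplicate:  drop duplicate a
Sort:  a ∧ d ∧ h(c)
Rebuild:  h(h(a ∧ d ∧ h(c)))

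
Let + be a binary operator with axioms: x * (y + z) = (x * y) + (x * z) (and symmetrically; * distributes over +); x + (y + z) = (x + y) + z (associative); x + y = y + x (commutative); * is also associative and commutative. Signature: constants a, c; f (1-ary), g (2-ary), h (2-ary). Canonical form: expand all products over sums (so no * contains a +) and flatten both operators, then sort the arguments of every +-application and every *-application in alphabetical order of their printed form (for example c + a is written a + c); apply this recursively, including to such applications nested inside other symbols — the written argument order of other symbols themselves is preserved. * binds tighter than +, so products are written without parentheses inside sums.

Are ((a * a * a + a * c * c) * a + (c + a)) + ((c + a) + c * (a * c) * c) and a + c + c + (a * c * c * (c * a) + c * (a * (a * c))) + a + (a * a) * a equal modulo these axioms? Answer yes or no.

Answer: no — a + a + a * a * a * a + a * a * c * c + a * c * c * c + c + c vs a + a + a * a * a + a * a * c * c + a * a * c * c * c + c + c

Derivation:
Left:  ((a * a * a + a * c * c) * a + (c + a)) + ((c + a) + c * (a * c) * c)
  Expand products over sums:  a * a * a * a + a * a * c * c + c + a + c + a + a * c * c * c
  Sort arguments:  a + a + a * a * a * a + a * a * c * c + a * c * c * c + c + c
Right:  a + c + c + (a * c * c * (c * a) + c * (a * (a * c))) + a + (a * a) * a
  Un-nest:  a + c + c + a * a * c * c * c + a * a * c * c + a + a * a * a
  Sort arguments:  a + a + a * a * a + a * a * c * c + a * a * c * c * c + c + c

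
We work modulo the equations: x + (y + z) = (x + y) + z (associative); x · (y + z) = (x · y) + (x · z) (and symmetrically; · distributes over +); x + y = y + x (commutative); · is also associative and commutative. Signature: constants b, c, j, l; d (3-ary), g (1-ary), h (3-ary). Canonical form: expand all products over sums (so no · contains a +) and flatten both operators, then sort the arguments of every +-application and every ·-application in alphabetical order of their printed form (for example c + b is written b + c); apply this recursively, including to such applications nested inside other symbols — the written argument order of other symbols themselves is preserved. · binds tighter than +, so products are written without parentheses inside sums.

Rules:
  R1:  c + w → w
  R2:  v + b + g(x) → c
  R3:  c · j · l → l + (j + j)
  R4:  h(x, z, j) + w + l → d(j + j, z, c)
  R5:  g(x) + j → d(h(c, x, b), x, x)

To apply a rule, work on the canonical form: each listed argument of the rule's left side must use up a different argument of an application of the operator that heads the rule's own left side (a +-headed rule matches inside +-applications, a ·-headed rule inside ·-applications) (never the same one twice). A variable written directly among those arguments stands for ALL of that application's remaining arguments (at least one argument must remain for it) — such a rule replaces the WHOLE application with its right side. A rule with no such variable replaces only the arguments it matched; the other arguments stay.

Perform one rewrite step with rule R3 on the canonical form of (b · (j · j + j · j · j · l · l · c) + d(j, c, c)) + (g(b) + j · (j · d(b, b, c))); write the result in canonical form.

Canonical form:  b · c · j · j · j · l · l + b · j · j + d(b, b, c) · j · j + d(j, c, c) + g(b)
Match R3:  consume c, j, l
Giving:  b · j · j + b · j · j · j · l + b · j · j · j · l + b · j · j · l · l + d(b, b, c) · j · j + d(j, c, c) + g(b)

Answer: b · j · j + b · j · j · j · l + b · j · j · j · l + b · j · j · l · l + d(b, b, c) · j · j + d(j, c, c) + g(b)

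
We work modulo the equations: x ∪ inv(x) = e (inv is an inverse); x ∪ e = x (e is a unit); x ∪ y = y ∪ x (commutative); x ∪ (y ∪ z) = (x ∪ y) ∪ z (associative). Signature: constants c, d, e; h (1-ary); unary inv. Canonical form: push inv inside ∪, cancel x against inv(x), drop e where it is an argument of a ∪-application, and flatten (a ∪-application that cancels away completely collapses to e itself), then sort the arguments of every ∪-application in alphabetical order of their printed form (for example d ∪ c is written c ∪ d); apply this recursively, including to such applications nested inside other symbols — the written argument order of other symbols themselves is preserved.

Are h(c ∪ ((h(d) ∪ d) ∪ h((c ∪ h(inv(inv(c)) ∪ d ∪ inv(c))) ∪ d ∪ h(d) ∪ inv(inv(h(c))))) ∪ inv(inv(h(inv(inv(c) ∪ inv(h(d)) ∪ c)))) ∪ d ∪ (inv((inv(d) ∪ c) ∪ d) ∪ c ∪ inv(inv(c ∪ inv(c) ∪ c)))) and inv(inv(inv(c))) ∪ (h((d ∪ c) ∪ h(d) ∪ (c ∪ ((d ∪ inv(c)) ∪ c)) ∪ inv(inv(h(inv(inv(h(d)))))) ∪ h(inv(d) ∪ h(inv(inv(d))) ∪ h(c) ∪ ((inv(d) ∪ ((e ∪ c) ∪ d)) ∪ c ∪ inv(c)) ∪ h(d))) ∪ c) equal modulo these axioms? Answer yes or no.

Left:  h(c ∪ ((h(d) ∪ d) ∪ h((c ∪ h(inv(inv(c)) ∪ d ∪ inv(c))) ∪ d ∪ h(d) ∪ inv(inv(h(c))))) ∪ inv(inv(h(inv(inv(c) ∪ inv(h(d)) ∪ c)))) ∪ d ∪ (inv((inv(d) ∪ c) ∪ d) ∪ c ∪ inv(inv(c ∪ inv(c) ∪ c))))
  Focus inside:  c ∪ ((h(d) ∪ d) ∪ h((c ∪ h(inv(inv(c)) ∪ d ∪ inv(c))) ∪ d ∪ h(d) ∪ inv(inv(h(c))))) ∪ inv(inv(h(inv(inv(c) ∪ inv(h(d)) ∪ c)))) ∪ d ∪ (inv((inv(d) ∪ c) ∪ d) ∪ c ∪ inv(inv(c ∪ inv(c) ∪ c)))
  Push inv inside:  distribute inv over ∪ and collapse double inv
  Collect terms:  c ∪ c ∪ h(d) ∪ d ∪ d ∪ h(c ∪ d ∪ h(c) ∪ h(d) ∪ h(d)) ∪ h(h(d))
  Order the arguments:  c ∪ c ∪ d ∪ d ∪ h(c ∪ d ∪ h(c) ∪ h(d) ∪ h(d)) ∪ h(d) ∪ h(h(d))
  Reassemble:  h(c ∪ c ∪ d ∪ d ∪ h(c ∪ d ∪ h(c) ∪ h(d) ∪ h(d)) ∪ h(d) ∪ h(h(d)))
Right:  inv(inv(inv(c))) ∪ (h((d ∪ c) ∪ h(d) ∪ (c ∪ ((d ∪ inv(c)) ∪ c)) ∪ inv(inv(h(inv(inv(h(d)))))) ∪ h(inv(d) ∪ h(inv(inv(d))) ∪ h(c) ∪ ((inv(d) ∪ ((e ∪ c) ∪ d)) ∪ c ∪ inv(c)) ∪ h(d))) ∪ c)
  Push inv inside:  distribute inv over ∪ and collapse double inv
  Inverses cancel:  c cancels
  Collect terms:  h(c ∪ c ∪ d ∪ d ∪ h(c ∪ h(c) ∪ h(d) ∪ h(d) ∪ inv(d)) ∪ h(d) ∪ h(h(d)))

Answer: no — h(c ∪ c ∪ d ∪ d ∪ h(c ∪ d ∪ h(c) ∪ h(d) ∪ h(d)) ∪ h(d) ∪ h(h(d))) vs h(c ∪ c ∪ d ∪ d ∪ h(c ∪ h(c) ∪ h(d) ∪ h(d) ∪ inv(d)) ∪ h(d) ∪ h(h(d)))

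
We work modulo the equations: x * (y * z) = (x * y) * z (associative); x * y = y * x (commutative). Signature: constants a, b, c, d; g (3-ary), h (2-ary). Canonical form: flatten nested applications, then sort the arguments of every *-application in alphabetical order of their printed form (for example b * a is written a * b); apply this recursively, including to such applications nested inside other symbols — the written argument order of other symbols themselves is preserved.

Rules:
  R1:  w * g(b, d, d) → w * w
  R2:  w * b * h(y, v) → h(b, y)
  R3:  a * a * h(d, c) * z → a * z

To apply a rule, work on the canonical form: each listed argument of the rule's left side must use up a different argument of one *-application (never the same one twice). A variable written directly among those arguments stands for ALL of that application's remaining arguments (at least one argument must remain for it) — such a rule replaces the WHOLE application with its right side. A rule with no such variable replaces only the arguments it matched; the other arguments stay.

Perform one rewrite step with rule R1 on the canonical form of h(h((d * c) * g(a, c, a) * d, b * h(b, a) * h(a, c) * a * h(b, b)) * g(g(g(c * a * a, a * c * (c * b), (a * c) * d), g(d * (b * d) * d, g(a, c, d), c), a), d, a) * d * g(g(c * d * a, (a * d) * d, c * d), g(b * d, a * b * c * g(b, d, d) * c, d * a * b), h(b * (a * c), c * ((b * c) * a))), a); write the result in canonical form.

Answer: h(d * g(g(a * c * d, a * d * d, c * d), g(b * d, a * a * b * b * c * c * c * c, a * b * d), h(a * b * c, a * b * c * c)) * g(g(g(a * a * c, a * b * c * c, a * c * d), g(b * d * d * d, g(a, c, d), c), a), d, a) * h(c * d * d * g(a, c, a), a * b * h(a, c) * h(b, a) * h(b, b)), a)

Derivation:
Canonical form:  h(d * g(g(a * c * d, a * d * d, c * d), g(b * d, a * b * c * c * g(b, d, d), a * b * d), h(a * b * c, a * b * c * c)) * g(g(g(a * a * c, a * b * c * c, a * c * d), g(b * d * d * d, g(a, c, d), c), a), d, a) * h(c * d * d * g(a, c, a), a * b * h(a, c) * h(b, a) * h(b, b)), a)
Apply R1:  consuming g(b, d, d);  w := a * b * c * c
The variable takes the whole remainder — replace the entire application.
Giving:  h(d * g(g(a * c * d, a * d * d, c * d), g(b * d, a * a * b * b * c * c * c * c, a * b * d), h(a * b * c, a * b * c * c)) * g(g(g(a * a * c, a * b * c * c, a * c * d), g(b * d * d * d, g(a, c, d), c), a), d, a) * h(c * d * d * g(a, c, a), a * b * h(a, c) * h(b, a) * h(b, b)), a)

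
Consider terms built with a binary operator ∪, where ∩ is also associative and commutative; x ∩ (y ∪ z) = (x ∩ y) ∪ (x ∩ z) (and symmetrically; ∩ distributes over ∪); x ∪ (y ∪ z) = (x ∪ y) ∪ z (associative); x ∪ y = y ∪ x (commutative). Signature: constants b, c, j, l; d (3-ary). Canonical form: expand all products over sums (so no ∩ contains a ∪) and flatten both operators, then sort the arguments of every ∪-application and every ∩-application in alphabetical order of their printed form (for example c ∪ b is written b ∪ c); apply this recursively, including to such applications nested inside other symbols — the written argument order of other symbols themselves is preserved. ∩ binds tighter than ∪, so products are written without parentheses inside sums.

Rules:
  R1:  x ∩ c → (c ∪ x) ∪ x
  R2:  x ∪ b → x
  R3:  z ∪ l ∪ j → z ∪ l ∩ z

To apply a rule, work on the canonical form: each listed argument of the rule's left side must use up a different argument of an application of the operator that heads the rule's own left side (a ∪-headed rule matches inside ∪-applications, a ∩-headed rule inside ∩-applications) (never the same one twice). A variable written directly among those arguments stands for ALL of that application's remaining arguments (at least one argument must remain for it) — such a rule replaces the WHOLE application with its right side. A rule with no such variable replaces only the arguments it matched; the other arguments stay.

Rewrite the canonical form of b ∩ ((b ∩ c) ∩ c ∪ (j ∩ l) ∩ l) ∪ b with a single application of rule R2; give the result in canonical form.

Canonical form:  b ∪ b ∩ b ∩ c ∩ c ∪ b ∩ j ∩ l ∩ l
Apply R2:  consuming b;  x := b ∩ b ∩ c ∩ c ∪ b ∩ j ∩ l ∩ l
Every leftover argument binds to the variable; the entire application is replaced.
Giving:  b ∩ b ∩ c ∩ c ∪ b ∩ j ∩ l ∩ l

Answer: b ∩ b ∩ c ∩ c ∪ b ∩ j ∩ l ∩ l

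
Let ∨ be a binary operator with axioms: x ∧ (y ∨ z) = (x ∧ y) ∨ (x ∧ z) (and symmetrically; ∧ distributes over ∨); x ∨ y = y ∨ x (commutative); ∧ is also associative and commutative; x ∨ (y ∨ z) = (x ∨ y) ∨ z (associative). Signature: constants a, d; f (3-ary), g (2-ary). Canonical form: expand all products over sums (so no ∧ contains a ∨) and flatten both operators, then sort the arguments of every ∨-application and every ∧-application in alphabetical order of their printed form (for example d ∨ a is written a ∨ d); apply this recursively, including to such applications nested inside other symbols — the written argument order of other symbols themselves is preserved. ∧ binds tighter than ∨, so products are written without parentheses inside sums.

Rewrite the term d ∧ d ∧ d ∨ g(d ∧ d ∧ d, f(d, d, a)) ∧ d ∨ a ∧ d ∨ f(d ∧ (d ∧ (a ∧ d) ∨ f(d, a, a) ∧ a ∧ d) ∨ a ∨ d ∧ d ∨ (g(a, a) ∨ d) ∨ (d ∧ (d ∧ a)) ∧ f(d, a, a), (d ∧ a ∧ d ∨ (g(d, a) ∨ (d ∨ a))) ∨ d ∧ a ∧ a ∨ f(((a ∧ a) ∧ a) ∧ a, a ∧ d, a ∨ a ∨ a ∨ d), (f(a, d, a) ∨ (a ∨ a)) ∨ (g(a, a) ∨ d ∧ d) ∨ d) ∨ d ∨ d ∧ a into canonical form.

Expand products over sums:  d ∧ d ∧ d ∨ d ∧ g(d ∧ d ∧ d, f(d, d, a)) ∨ a ∧ d ∨ f(a ∨ a ∧ d ∧ d ∧ d ∨ a ∧ d ∧ d ∧ f(d, a, a) ∨ a ∧ d ∧ d ∧ f(d, a, a) ∨ d ∨ d ∧ d ∨ g(a, a), a ∨ a ∧ a ∧ d ∨ a ∧ d ∧ d ∨ d ∨ f(a ∧ a ∧ a ∧ a, a ∧ d, a ∨ a ∨ a ∨ d) ∨ g(d, a), a ∨ a ∨ d ∨ d ∧ d ∨ f(a, d, a) ∨ g(a, a)) ∨ d ∨ a ∧ d
Sort arguments:  a ∧ d ∨ a ∧ d ∨ d ∨ d ∧ d ∧ d ∨ d ∧ g(d ∧ d ∧ d, f(d, d, a)) ∨ f(a ∨ a ∧ d ∧ d ∧ d ∨ a ∧ d ∧ d ∧ f(d, a, a) ∨ a ∧ d ∧ d ∧ f(d, a, a) ∨ d ∨ d ∧ d ∨ g(a, a), a ∨ a ∧ a ∧ d ∨ a ∧ d ∧ d ∨ d ∨ f(a ∧ a ∧ a ∧ a, a ∧ d, a ∨ a ∨ a ∨ d) ∨ g(d, a), a ∨ a ∨ d ∨ d ∧ d ∨ f(a, d, a) ∨ g(a, a))

Answer: a ∧ d ∨ a ∧ d ∨ d ∨ d ∧ d ∧ d ∨ d ∧ g(d ∧ d ∧ d, f(d, d, a)) ∨ f(a ∨ a ∧ d ∧ d ∧ d ∨ a ∧ d ∧ d ∧ f(d, a, a) ∨ a ∧ d ∧ d ∧ f(d, a, a) ∨ d ∨ d ∧ d ∨ g(a, a), a ∨ a ∧ a ∧ d ∨ a ∧ d ∧ d ∨ d ∨ f(a ∧ a ∧ a ∧ a, a ∧ d, a ∨ a ∨ a ∨ d) ∨ g(d, a), a ∨ a ∨ d ∨ d ∧ d ∨ f(a, d, a) ∨ g(a, a))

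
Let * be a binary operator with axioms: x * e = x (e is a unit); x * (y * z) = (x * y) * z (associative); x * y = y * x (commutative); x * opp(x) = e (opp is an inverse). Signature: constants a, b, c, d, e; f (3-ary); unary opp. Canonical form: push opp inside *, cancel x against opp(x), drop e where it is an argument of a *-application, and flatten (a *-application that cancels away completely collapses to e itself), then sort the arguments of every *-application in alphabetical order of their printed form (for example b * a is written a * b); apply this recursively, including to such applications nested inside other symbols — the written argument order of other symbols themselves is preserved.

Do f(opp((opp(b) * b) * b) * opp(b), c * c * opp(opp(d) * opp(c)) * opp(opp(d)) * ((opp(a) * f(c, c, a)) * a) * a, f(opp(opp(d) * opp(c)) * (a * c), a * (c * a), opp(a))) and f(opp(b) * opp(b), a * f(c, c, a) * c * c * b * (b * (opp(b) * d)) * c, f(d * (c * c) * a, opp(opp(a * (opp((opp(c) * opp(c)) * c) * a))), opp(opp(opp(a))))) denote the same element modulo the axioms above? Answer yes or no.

Left:  f(opp((opp(b) * b) * b) * opp(b), c * c * opp(opp(d) * opp(c)) * opp(opp(d)) * ((opp(a) * f(c, c, a)) * a) * a, f(opp(opp(d) * opp(c)) * (a * c), a * (c * a), opp(a)))
  Focus inside:  c * c * opp(opp(d) * opp(c)) * opp(opp(d)) * ((opp(a) * f(c, c, a)) * a) * a
  Push opp inside:  distribute opp over * and collapse double opp
  Combine occurrences:  c * c * c * d * d * a * f(c, c, a)
  Sort:  a * c * c * c * d * d * f(c, c, a)
  Rebuild:  f(opp(b) * opp(b), a * c * c * c * d * d * f(c, c, a), f(a * c * c * d, a * a * c, opp(a)))
Right:  f(opp(b) * opp(b), a * f(c, c, a) * c * c * b * (b * (opp(b) * d)) * c, f(d * (c * c) * a, opp(opp(a * (opp((opp(c) * opp(c)) * c) * a))), opp(opp(opp(a)))))
  Descend into:  a * f(c, c, a) * c * c * b * (b * (opp(b) * d)) * c
  Collect terms:  a * f(c, c, a) * c * c * c * b * d
  Order the arguments:  a * b * c * c * c * d * f(c, c, a)
  Put back:  f(opp(b) * opp(b), a * b * c * c * c * d * f(c, c, a), f(a * c * c * d, a * a * c, opp(a)))

Answer: no — f(opp(b) * opp(b), a * c * c * c * d * d * f(c, c, a), f(a * c * c * d, a * a * c, opp(a))) vs f(opp(b) * opp(b), a * b * c * c * c * d * f(c, c, a), f(a * c * c * d, a * a * c, opp(a)))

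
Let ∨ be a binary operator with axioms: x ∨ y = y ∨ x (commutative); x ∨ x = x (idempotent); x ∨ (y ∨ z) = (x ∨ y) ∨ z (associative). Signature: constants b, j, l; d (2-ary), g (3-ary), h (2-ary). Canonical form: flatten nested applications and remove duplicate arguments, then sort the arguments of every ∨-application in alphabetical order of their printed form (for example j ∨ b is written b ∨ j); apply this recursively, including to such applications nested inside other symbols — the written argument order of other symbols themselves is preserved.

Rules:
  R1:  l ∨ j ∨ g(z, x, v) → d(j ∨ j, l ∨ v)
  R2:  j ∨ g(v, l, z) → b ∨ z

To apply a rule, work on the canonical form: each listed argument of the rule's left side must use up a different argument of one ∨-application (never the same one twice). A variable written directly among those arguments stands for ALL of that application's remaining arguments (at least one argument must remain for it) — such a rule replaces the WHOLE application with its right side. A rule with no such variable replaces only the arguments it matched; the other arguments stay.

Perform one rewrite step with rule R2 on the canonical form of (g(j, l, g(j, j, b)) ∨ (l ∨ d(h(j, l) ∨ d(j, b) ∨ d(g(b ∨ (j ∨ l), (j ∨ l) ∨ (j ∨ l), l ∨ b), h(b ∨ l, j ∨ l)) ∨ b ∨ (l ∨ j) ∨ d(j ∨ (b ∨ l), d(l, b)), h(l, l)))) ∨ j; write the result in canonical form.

Canonical form:  d(b ∨ d(b ∨ j ∨ l, d(l, b)) ∨ d(g(b ∨ j ∨ l, j ∨ l, b ∨ l), h(b ∨ l, j ∨ l)) ∨ d(j, b) ∨ h(j, l) ∨ j ∨ l, h(l, l)) ∨ g(j, l, g(j, j, b)) ∨ j ∨ l
R2 matches:  uses g(j, l, g(j, j, b)), j;  v := j, z := g(j, j, b)
Result:  b ∨ d(b ∨ d(b ∨ j ∨ l, d(l, b)) ∨ d(g(b ∨ j ∨ l, j ∨ l, b ∨ l), h(b ∨ l, j ∨ l)) ∨ d(j, b) ∨ h(j, l) ∨ j ∨ l, h(l, l)) ∨ g(j, j, b) ∨ l

Answer: b ∨ d(b ∨ d(b ∨ j ∨ l, d(l, b)) ∨ d(g(b ∨ j ∨ l, j ∨ l, b ∨ l), h(b ∨ l, j ∨ l)) ∨ d(j, b) ∨ h(j, l) ∨ j ∨ l, h(l, l)) ∨ g(j, j, b) ∨ l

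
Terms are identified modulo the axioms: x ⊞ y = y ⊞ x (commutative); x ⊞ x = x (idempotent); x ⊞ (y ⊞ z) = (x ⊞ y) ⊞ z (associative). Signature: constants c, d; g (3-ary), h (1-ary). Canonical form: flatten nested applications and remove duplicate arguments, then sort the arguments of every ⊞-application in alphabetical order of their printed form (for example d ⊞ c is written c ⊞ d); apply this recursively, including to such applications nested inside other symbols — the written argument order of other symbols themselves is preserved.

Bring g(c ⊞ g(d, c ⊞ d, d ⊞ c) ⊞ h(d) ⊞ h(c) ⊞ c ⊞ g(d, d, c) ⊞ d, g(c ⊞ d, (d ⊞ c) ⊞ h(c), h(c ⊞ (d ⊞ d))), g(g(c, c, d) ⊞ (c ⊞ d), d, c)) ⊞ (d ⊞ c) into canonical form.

Flatten:  g(c ⊞ g(d, c ⊞ d, d ⊞ c) ⊞ h(d) ⊞ h(c) ⊞ c ⊞ g(d, d, c) ⊞ d, g(c ⊞ d, (d ⊞ c) ⊞ h(c), h(c ⊞ (d ⊞ d))), g(g(c, c, d) ⊞ (c ⊞ d), d, c)) ⊞ d ⊞ c
Inside:  g(c ⊞ g(d, c ⊞ d, d ⊞ c) ⊞ h(d) ⊞ h(c) ⊞ c ⊞ g(d, d, c) ⊞ d, g(c ⊞ d, (d ⊞ c) ⊞ h(c), h(c ⊞ (d ⊞ d))), g(g(c, c, d) ⊞ (c ⊞ d), d, c))  →  g(c ⊞ d ⊞ g(d, c ⊞ d, c ⊞ d) ⊞ g(d, d, c) ⊞ h(c) ⊞ h(d), g(c ⊞ d, c ⊞ d ⊞ h(c), h(c ⊞ d)), g(c ⊞ d ⊞ g(c, c, d), d, c))
Order the arguments:  c ⊞ d ⊞ g(c ⊞ d ⊞ g(d, c ⊞ d, c ⊞ d) ⊞ g(d, d, c) ⊞ h(c) ⊞ h(d), g(c ⊞ d, c ⊞ d ⊞ h(c), h(c ⊞ d)), g(c ⊞ d ⊞ g(c, c, d), d, c))

Answer: c ⊞ d ⊞ g(c ⊞ d ⊞ g(d, c ⊞ d, c ⊞ d) ⊞ g(d, d, c) ⊞ h(c) ⊞ h(d), g(c ⊞ d, c ⊞ d ⊞ h(c), h(c ⊞ d)), g(c ⊞ d ⊞ g(c, c, d), d, c))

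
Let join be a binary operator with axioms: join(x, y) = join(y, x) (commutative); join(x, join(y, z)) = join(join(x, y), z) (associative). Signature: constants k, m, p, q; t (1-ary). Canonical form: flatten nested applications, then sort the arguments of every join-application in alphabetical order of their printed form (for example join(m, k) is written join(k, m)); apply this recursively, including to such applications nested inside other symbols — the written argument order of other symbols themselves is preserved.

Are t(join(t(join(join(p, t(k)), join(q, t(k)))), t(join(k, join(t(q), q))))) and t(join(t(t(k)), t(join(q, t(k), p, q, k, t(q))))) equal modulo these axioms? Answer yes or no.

Left:  t(join(t(join(join(p, t(k)), join(q, t(k)))), t(join(k, join(t(q), q)))))
  Work inside:  join(t(join(join(p, t(k)), join(q, t(k)))), t(join(k, join(t(q), q))))
  Inside:  t(join(join(p, t(k)), join(q, t(k))))  →  t(join(p, q, t(k), t(k)))
  Simplify inside:  t(join(k, join(t(q), q)))  →  t(join(k, q, t(q)))
  Sort:  join(t(join(k, q, t(q))), t(join(p, q, t(k), t(k))))
  Rebuild:  t(join(t(join(k, q, t(q))), t(join(p, q, t(k), t(k)))))
Right:  t(join(t(t(k)), t(join(q, t(k), p, q, k, t(q)))))
  Focus inside:  join(t(t(k)), t(join(q, t(k), p, q, k, t(q))))
  Canonicalize subterm:  t(join(q, t(k), p, q, k, t(q)))  →  t(join(k, p, q, q, t(k), t(q)))
  Sort arguments:  join(t(join(k, p, q, q, t(k), t(q))), t(t(k)))
  Reassemble:  t(join(t(join(k, p, q, q, t(k), t(q))), t(t(k))))

Answer: no — t(join(t(join(k, q, t(q))), t(join(p, q, t(k), t(k))))) vs t(join(t(join(k, p, q, q, t(k), t(q))), t(t(k))))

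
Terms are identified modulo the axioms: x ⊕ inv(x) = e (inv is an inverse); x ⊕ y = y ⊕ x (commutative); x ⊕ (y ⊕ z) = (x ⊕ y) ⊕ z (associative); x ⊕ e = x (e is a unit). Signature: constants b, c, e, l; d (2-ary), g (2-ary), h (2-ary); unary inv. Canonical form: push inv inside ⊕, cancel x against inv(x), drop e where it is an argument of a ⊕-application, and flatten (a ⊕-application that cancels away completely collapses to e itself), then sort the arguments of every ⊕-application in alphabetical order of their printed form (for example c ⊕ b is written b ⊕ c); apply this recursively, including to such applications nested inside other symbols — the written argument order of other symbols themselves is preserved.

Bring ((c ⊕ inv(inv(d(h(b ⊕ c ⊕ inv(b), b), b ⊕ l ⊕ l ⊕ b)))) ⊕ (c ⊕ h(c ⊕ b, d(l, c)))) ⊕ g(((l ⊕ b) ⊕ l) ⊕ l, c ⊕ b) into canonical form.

Answer: c ⊕ c ⊕ d(h(c, b), b ⊕ b ⊕ l ⊕ l) ⊕ g(b ⊕ l ⊕ l ⊕ l, b ⊕ c) ⊕ h(b ⊕ c, d(l, c))

Derivation:
Push inv inside:  distribute inv over ⊕ and collapse double inv
Combine occurrences:  c ⊕ c ⊕ d(h(c, b), b ⊕ b ⊕ l ⊕ l) ⊕ h(b ⊕ c, d(l, c)) ⊕ g(b ⊕ l ⊕ l ⊕ l, b ⊕ c)
Sort:  c ⊕ c ⊕ d(h(c, b), b ⊕ b ⊕ l ⊕ l) ⊕ g(b ⊕ l ⊕ l ⊕ l, b ⊕ c) ⊕ h(b ⊕ c, d(l, c))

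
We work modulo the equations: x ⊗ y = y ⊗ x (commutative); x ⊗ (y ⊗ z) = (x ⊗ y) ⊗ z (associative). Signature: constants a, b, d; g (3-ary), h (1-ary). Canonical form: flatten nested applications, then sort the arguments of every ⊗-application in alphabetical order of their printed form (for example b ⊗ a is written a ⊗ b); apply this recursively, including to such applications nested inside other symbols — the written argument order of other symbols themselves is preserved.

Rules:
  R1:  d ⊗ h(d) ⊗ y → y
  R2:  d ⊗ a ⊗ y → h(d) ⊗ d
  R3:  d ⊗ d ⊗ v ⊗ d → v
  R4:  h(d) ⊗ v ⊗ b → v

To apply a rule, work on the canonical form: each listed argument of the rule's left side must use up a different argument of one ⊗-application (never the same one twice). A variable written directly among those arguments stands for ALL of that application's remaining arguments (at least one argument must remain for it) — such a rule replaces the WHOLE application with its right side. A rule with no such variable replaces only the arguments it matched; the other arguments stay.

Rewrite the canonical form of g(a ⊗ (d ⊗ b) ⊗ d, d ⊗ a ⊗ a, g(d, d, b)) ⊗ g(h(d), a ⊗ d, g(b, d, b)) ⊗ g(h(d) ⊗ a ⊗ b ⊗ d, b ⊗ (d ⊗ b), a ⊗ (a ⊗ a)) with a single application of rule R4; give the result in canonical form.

Canonical form:  g(a ⊗ b ⊗ d ⊗ d, a ⊗ a ⊗ d, g(d, d, b)) ⊗ g(a ⊗ b ⊗ d ⊗ h(d), b ⊗ b ⊗ d, a ⊗ a ⊗ a) ⊗ g(h(d), a ⊗ d, g(b, d, b))
R4 matches:  uses b, h(d);  v := a ⊗ d
The variable takes the whole remainder — replace the entire application.
Result:  g(a ⊗ b ⊗ d ⊗ d, a ⊗ a ⊗ d, g(d, d, b)) ⊗ g(a ⊗ d, b ⊗ b ⊗ d, a ⊗ a ⊗ a) ⊗ g(h(d), a ⊗ d, g(b, d, b))

Answer: g(a ⊗ b ⊗ d ⊗ d, a ⊗ a ⊗ d, g(d, d, b)) ⊗ g(a ⊗ d, b ⊗ b ⊗ d, a ⊗ a ⊗ a) ⊗ g(h(d), a ⊗ d, g(b, d, b))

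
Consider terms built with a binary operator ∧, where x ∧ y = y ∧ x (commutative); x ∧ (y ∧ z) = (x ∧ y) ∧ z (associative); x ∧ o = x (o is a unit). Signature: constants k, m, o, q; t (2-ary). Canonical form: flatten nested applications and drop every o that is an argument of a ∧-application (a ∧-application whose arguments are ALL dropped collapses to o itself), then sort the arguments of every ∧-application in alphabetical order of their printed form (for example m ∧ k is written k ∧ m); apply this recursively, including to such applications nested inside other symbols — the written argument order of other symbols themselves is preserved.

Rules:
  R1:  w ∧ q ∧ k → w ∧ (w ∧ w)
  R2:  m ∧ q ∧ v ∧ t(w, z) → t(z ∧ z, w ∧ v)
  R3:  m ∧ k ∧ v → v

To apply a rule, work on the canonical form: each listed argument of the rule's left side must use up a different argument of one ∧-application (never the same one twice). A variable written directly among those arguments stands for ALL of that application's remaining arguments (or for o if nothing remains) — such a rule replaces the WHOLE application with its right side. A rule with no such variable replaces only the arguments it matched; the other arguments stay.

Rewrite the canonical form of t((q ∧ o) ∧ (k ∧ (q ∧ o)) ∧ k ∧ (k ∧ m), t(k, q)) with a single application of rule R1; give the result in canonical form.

Canonical form:  t(k ∧ k ∧ k ∧ m ∧ q ∧ q, t(k, q))
R1 matches:  uses k, q;  w := k ∧ k ∧ m ∧ q
Every leftover argument binds to the variable; the entire application is replaced.
New term:  t(k ∧ k ∧ k ∧ k ∧ k ∧ k ∧ m ∧ m ∧ m ∧ q ∧ q ∧ q, t(k, q))

Answer: t(k ∧ k ∧ k ∧ k ∧ k ∧ k ∧ m ∧ m ∧ m ∧ q ∧ q ∧ q, t(k, q))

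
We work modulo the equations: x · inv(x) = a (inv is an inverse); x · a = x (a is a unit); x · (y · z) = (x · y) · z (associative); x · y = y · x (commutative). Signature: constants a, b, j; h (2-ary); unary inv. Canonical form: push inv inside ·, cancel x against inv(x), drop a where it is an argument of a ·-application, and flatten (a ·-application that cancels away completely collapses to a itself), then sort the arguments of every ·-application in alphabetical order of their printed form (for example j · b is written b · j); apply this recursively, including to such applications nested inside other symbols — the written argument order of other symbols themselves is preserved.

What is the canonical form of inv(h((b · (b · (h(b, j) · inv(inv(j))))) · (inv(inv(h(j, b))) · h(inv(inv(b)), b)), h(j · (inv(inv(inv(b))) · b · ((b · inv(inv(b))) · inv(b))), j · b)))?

Push inv inside:  distribute inv over · and collapse double inv
Collect terms:  inv(h(b · b · h(b, b) · h(b, j) · h(j, b) · j, h(b · j, b · j)))

Answer: inv(h(b · b · h(b, b) · h(b, j) · h(j, b) · j, h(b · j, b · j)))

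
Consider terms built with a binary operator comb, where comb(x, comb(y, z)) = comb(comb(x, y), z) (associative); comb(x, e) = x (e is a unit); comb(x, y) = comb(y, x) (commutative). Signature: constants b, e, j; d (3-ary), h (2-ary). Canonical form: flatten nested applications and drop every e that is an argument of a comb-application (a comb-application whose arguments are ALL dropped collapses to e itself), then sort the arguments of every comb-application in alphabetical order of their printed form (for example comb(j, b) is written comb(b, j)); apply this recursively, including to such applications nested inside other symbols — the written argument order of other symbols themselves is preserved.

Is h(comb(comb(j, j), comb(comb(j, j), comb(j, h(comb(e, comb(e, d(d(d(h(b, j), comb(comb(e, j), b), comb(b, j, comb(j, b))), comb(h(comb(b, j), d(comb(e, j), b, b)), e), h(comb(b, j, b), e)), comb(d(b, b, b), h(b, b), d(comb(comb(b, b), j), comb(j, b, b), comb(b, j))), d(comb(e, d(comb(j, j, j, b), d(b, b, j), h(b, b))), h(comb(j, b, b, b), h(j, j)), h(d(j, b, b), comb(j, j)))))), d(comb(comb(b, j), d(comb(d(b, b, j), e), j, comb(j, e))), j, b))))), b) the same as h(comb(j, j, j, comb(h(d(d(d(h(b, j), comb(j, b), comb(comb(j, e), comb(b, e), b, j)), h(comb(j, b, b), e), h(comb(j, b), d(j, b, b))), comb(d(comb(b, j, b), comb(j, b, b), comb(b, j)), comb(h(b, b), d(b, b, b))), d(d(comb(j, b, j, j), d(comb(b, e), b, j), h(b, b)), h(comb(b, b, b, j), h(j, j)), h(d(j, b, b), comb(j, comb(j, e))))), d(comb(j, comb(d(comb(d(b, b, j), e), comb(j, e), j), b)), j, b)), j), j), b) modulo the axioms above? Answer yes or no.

Answer: no — h(comb(h(d(d(d(h(b, j), comb(b, j), comb(b, b, j, j)), h(comb(b, j), d(j, b, b)), h(comb(b, b, j), e)), comb(d(b, b, b), d(comb(b, b, j), comb(b, b, j), comb(b, j)), h(b, b)), d(d(comb(b, j, j, j), d(b, b, j), h(b, b)), h(comb(b, b, b, j), h(j, j)), h(d(j, b, b), comb(j, j)))), d(comb(b, d(d(b, b, j), j, j), j), j, b)), j, j, j, j, j), b) vs h(comb(h(d(d(d(h(b, j), comb(b, j), comb(b, b, j, j)), h(comb(b, b, j), e), h(comb(b, j), d(j, b, b))), comb(d(b, b, b), d(comb(b, b, j), comb(b, b, j), comb(b, j)), h(b, b)), d(d(comb(b, j, j, j), d(b, b, j), h(b, b)), h(comb(b, b, b, j), h(j, j)), h(d(j, b, b), comb(j, j)))), d(comb(b, d(d(b, b, j), j, j), j), j, b)), j, j, j, j, j), b)

Derivation:
Left:  h(comb(comb(j, j), comb(comb(j, j), comb(j, h(comb(e, comb(e, d(d(d(h(b, j), comb(comb(e, j), b), comb(b, j, comb(j, b))), comb(h(comb(b, j), d(comb(e, j), b, b)), e), h(comb(b, j, b), e)), comb(d(b, b, b), h(b, b), d(comb(comb(b, b), j), comb(j, b, b), comb(b, j))), d(comb(e, d(comb(j, j, j, b), d(b, b, j), h(b, b))), h(comb(j, b, b, b), h(j, j)), h(d(j, b, b), comb(j, j)))))), d(comb(comb(b, j), d(comb(d(b, b, j), e), j, comb(j, e))), j, b))))), b)
  Work inside:  comb(comb(j, j), comb(comb(j, j), comb(j, h(comb(e, comb(e, d(d(d(h(b, j), comb(comb(e, j), b), comb(b, j, comb(j, b))), comb(h(comb(b, j), d(comb(e, j), b, b)), e), h(comb(b, j, b), e)), comb(d(b, b, b), h(b, b), d(comb(comb(b, b), j), comb(j, b, b), comb(b, j))), d(comb(e, d(comb(j, j, j, b), d(b, b, j), h(b, b))), h(comb(j, b, b, b), h(j, j)), h(d(j, b, b), comb(j, j)))))), d(comb(comb(b, j), d(comb(d(b, b, j), e), j, comb(j, e))), j, b)))))
  Merge nested applications:  comb(j, j, j, j, j, h(comb(e, comb(e, d(d(d(h(b, j), comb(comb(e, j), b), comb(b, j, comb(j, b))), comb(h(comb(b, j), d(comb(e, j), b, b)), e), h(comb(b, j, b), e)), comb(d(b, b, b), h(b, b), d(comb(comb(b, b), j), comb(j, b, b), comb(b, j))), d(comb(e, d(comb(j, j, j, b), d(b, b, j), h(b, b))), h(comb(j, b, b, b), h(j, j)), h(d(j, b, b), comb(j, j)))))), d(comb(comb(b, j), d(comb(d(b, b, j), e), j, comb(j, e))), j, b)))
  Inside:  h(comb(e, comb(e, d(d(d(h(b, j), comb(comb(e, j), b), comb(b, j, comb(j, b))), comb(h(comb(b, j), d(comb(e, j), b, b)), e), h(comb(b, j, b), e)), comb(d(b, b, b), h(b, b), d(comb(comb(b, b), j), comb(j, b, b), comb(b, j))), d(comb(e, d(comb(j, j, j, b), d(b, b, j), h(b, b))), h(comb(j, b, b, b), h(j, j)), h(d(j, b, b), comb(j, j)))))), d(comb(comb(b, j), d(comb(d(b, b, j), e), j, comb(j, e))), j, b))  →  h(d(d(d(h(b, j), comb(b, j), comb(b, b, j, j)), h(comb(b, j), d(j, b, b)), h(comb(b, b, j), e)), comb(d(b, b, b), d(comb(b, b, j), comb(b, b, j), comb(b, j)), h(b, b)), d(d(comb(b, j, j, j), d(b, b, j), h(b, b)), h(comb(b, b, b, j), h(j, j)), h(d(j, b, b), comb(j, j)))), d(comb(b, d(d(b, b, j), j, j), j), j, b))
  Sort arguments:  comb(h(d(d(d(h(b, j), comb(b, j), comb(b, b, j, j)), h(comb(b, j), d(j, b, b)), h(comb(b, b, j), e)), comb(d(b, b, b), d(comb(b, b, j), comb(b, b, j), comb(b, j)), h(b, b)), d(d(comb(b, j, j, j), d(b, b, j), h(b, b)), h(comb(b, b, b, j), h(j, j)), h(d(j, b, b), comb(j, j)))), d(comb(b, d(d(b, b, j), j, j), j), j, b)), j, j, j, j, j)
  Put back:  h(comb(h(d(d(d(h(b, j), comb(b, j), comb(b, b, j, j)), h(comb(b, j), d(j, b, b)), h(comb(b, b, j), e)), comb(d(b, b, b), d(comb(b, b, j), comb(b, b, j), comb(b, j)), h(b, b)), d(d(comb(b, j, j, j), d(b, b, j), h(b, b)), h(comb(b, b, b, j), h(j, j)), h(d(j, b, b), comb(j, j)))), d(comb(b, d(d(b, b, j), j, j), j), j, b)), j, j, j, j, j), b)
Right:  h(comb(j, j, j, comb(h(d(d(d(h(b, j), comb(j, b), comb(comb(j, e), comb(b, e), b, j)), h(comb(j, b, b), e), h(comb(j, b), d(j, b, b))), comb(d(comb(b, j, b), comb(j, b, b), comb(b, j)), comb(h(b, b), d(b, b, b))), d(d(comb(j, b, j, j), d(comb(b, e), b, j), h(b, b)), h(comb(b, b, b, j), h(j, j)), h(d(j, b, b), comb(j, comb(j, e))))), d(comb(j, comb(d(comb(d(b, b, j), e), comb(j, e), j), b)), j, b)), j), j), b)
  Descend into:  comb(j, j, j, comb(h(d(d(d(h(b, j), comb(j, b), comb(comb(j, e), comb(b, e), b, j)), h(comb(j, b, b), e), h(comb(j, b), d(j, b, b))), comb(d(comb(b, j, b), comb(j, b, b), comb(b, j)), comb(h(b, b), d(b, b, b))), d(d(comb(j, b, j, j), d(comb(b, e), b, j), h(b, b)), h(comb(b, b, b, j), h(j, j)), h(d(j, b, b), comb(j, comb(j, e))))), d(comb(j, comb(d(comb(d(b, b, j), e), comb(j, e), j), b)), j, b)), j), j)
  Un-nest:  comb(j, j, j, h(d(d(d(h(b, j), comb(j, b), comb(comb(j, e), comb(b, e), b, j)), h(comb(j, b, b), e), h(comb(j, b), d(j, b, b))), comb(d(comb(b, j, b), comb(j, b, b), comb(b, j)), comb(h(b, b), d(b, b, b))), d(d(comb(j, b, j, j), d(comb(b, e), b, j), h(b, b)), h(comb(b, b, b, j), h(j, j)), h(d(j, b, b), comb(j, comb(j, e))))), d(comb(j, comb(d(comb(d(b, b, j), e), comb(j, e), j), b)), j, b)), j, j)
  Simplify inside:  h(d(d(d(h(b, j), comb(j, b), comb(comb(j, e), comb(b, e), b, j)), h(comb(j, b, b), e), h(comb(j, b), d(j, b, b))), comb(d(comb(b, j, b), comb(j, b, b), comb(b, j)), comb(h(b, b), d(b, b, b))), d(d(comb(j, b, j, j), d(comb(b, e), b, j), h(b, b)), h(comb(b, b, b, j), h(j, j)), h(d(j, b, b), comb(j, comb(j, e))))), d(comb(j, comb(d(comb(d(b, b, j), e), comb(j, e), j), b)), j, b))  →  h(d(d(d(h(b, j), comb(b, j), comb(b, b, j, j)), h(comb(b, b, j), e), h(comb(b, j), d(j, b, b))), comb(d(b, b, b), d(comb(b, b, j), comb(b, b, j), comb(b, j)), h(b, b)), d(d(comb(b, j, j, j), d(b, b, j), h(b, b)), h(comb(b, b, b, j), h(j, j)), h(d(j, b, b), comb(j, j)))), d(comb(b, d(d(b, b, j), j, j), j), j, b))
  Sort:  comb(h(d(d(d(h(b, j), comb(b, j), comb(b, b, j, j)), h(comb(b, b, j), e), h(comb(b, j), d(j, b, b))), comb(d(b, b, b), d(comb(b, b, j), comb(b, b, j), comb(b, j)), h(b, b)), d(d(comb(b, j, j, j), d(b, b, j), h(b, b)), h(comb(b, b, b, j), h(j, j)), h(d(j, b, b), comb(j, j)))), d(comb(b, d(d(b, b, j), j, j), j), j, b)), j, j, j, j, j)
  Reassemble:  h(comb(h(d(d(d(h(b, j), comb(b, j), comb(b, b, j, j)), h(comb(b, b, j), e), h(comb(b, j), d(j, b, b))), comb(d(b, b, b), d(comb(b, b, j), comb(b, b, j), comb(b, j)), h(b, b)), d(d(comb(b, j, j, j), d(b, b, j), h(b, b)), h(comb(b, b, b, j), h(j, j)), h(d(j, b, b), comb(j, j)))), d(comb(b, d(d(b, b, j), j, j), j), j, b)), j, j, j, j, j), b)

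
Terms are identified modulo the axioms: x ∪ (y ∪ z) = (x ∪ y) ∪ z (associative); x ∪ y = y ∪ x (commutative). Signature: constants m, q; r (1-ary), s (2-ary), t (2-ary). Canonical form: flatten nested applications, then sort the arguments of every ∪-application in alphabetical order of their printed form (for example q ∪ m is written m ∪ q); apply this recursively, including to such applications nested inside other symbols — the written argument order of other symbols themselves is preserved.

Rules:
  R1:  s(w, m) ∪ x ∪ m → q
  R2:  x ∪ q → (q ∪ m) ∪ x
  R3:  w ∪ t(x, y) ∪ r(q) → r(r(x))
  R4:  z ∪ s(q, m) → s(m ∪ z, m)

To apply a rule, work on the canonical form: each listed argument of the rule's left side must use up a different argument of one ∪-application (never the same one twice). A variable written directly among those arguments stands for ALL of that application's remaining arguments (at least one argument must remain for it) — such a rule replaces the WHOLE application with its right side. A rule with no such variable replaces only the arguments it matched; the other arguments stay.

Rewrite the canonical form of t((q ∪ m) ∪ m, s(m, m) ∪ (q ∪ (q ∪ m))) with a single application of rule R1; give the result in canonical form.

Answer: t(m ∪ m ∪ q, q)

Derivation:
Canonical form:  t(m ∪ m ∪ q, m ∪ q ∪ q ∪ s(m, m))
Match R1:  consume m, s(m, m);  w := m, x := q ∪ q
Every leftover argument binds to the variable; the entire application is replaced.
New term:  t(m ∪ m ∪ q, q)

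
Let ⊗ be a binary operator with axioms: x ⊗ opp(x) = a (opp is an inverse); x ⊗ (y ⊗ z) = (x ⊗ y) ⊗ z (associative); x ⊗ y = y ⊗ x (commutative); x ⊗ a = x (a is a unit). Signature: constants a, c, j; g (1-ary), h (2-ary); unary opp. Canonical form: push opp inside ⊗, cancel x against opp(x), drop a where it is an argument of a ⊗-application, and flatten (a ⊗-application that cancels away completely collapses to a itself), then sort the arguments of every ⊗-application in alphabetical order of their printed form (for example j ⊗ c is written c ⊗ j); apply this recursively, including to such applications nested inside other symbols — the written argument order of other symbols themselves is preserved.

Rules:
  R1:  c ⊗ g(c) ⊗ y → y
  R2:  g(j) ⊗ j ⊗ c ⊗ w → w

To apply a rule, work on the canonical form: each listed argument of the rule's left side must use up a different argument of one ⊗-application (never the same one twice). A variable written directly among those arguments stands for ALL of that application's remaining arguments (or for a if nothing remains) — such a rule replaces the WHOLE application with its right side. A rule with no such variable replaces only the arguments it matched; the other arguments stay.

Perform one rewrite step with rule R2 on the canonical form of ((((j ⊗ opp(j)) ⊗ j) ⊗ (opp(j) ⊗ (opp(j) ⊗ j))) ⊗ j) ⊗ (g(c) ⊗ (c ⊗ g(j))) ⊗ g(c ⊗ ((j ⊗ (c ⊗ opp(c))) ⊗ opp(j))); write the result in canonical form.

Answer: g(c) ⊗ g(c)

Derivation:
Canonical form:  c ⊗ g(c) ⊗ g(c) ⊗ g(j) ⊗ j
Match R2:  consume c, g(j), j;  w := g(c) ⊗ g(c)
The variable takes the whole remainder — replace the entire application.
Giving:  g(c) ⊗ g(c)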